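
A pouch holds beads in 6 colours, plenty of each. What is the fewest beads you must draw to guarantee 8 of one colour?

In the worst case you draw 7 of each of the 6 colours: 6 × 7 = 42.
One more forces 8 of some colour, so 42 + 1 = 43.

43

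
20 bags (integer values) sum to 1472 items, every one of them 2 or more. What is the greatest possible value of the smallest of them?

73

The 20 values sum to 1472, so their minimum is at most ⌊1472/20⌋ = 73.
Taking 8 copies of 73 and 12 copies of 74 gives exactly 1472, so 73 is attained.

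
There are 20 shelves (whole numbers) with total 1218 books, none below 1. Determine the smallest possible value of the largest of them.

If every one of the 20 were at most 60, the total would be at most 20 × 60 = 1200 < 1218.
Equality holds with 18 values of 61 and 2 values of 60.

61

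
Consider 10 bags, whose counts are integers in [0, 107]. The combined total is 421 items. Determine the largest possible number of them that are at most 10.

6

Each value at 10 or below falls at least 107 − 10 = 97 short of the ceiling 107.
The ceiling total is 10 × 107 = 1070, and we need 421, so at most ⌊(1070 − 421)/97⌋ = 6 can be that low.
k = 6 is achieved by 6 values at 10 and 4 at 107, total 488; lower one of the 107's by 67 (still > 10) to reach 421.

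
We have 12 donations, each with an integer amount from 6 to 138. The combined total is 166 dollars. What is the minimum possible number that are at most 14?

2

If only k of them are at most 14, the other 12 − k are at least 15, so the total is at least (12 − k)·15 + k·6.
This is ≤ 166, so (12 − k)·15 + 6k ≤ 166, which gives k ≥ 2.
Exactly 2 works: 2 values at 6 and 10 at 15 total 162; raise one of the low values by 4 (still ≤ 14) to hit 166.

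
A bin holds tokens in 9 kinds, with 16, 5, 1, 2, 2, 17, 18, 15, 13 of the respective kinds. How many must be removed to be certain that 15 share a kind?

80

In the worst case you take as many as possible of each kind without reaching 15: 14 + 5 + 1 + 2 + 2 + 14 + 14 + 14 + 13 = 79.
The next one must give 15 of some kind, so 79 + 1 = 80.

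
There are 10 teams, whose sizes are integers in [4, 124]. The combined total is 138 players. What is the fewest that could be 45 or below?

If only k of them are at most 45, the other 10 − k are at least 46, so the total is at least (10 − k)·46 + k·4.
This is ≤ 138, so (10 − k)·46 + 4k ≤ 138, which gives k ≥ 8.
Exactly 8 works: 8 values at 4 and 2 at 46 total 124; raise one of the low values by 14 (still ≤ 45) to hit 138.

8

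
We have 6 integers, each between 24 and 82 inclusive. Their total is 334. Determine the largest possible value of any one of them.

To make one integer as large as possible, make the other 5 as small as possible.
The other 5 contribute at least 5 × 24 = 120, leaving at most 334 − 120 = 214.
But each integer is capped at 82, so the maximum is 82.
Achievable: one at 82 and the other 5 totalling 252, which fits since 5 × 24 ≤ 252 ≤ 5 × 82.

82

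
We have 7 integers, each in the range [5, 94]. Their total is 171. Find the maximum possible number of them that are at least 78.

1

With k values at 78 or above and the rest at least 5, the sum is at least 35 + 73k.
Since the sum is 171, we need 73k ≤ 136, i.e. k ≤ 1.
k = 1 is achieved by 1 value at 78 and 6 at 5, total 108; add 63 to one value (staying below 78) to reach 171.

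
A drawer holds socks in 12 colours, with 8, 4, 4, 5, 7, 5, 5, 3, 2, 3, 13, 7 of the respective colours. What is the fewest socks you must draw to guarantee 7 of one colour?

In the worst case you take as many as possible of each colour without reaching 7: 6 + 4 + 4 + 5 + 6 + 5 + 5 + 3 + 2 + 3 + 6 + 6 = 55.
The next one must give 7 of some colour, so 55 + 1 = 56.

56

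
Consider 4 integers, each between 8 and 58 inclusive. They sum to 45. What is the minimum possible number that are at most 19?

3

Let j be the number exceeding 19. Then the total is ≥ 20·j + 8·(4 − j) = 32 + 12j.
So 12j ≤ 13 and j ≤ 1; hence at least 4 − 1 = 3 are ≤ 19.
Exactly 3 works: 3 values at 8 and 1 at 20 total 44; raise one of the low values by 1 (still ≤ 19) to hit 45.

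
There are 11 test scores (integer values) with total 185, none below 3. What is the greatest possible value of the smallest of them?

16

The average is 185/11 < 17, so some value is ≤ 16.
Equality holds with 2 values of 16 and 9 values of 17.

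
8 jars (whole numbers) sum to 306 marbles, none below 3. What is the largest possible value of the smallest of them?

If every one of the 8 were at least 39, the total would be at least 8 × 39 = 312 > 306.
Achievable: 6 of them at 38 and 2 at 39 total 306.

38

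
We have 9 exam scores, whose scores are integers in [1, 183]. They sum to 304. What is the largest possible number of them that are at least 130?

If k of the values are ≥ 130, the total is ≥ 130k + 1(9 − k).
Setting 130k + 1(9 − k) ≤ 304 gives 129k ≤ 295, so k ≤ 2.
k = 2 is achieved by 2 values at 130 and 7 at 1, total 267; add 37 to one value (staying below 130) to reach 304.

2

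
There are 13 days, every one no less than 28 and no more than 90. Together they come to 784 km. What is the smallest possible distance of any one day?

28

To make one day as small as possible, make the other 12 as large as possible.
The other 12 can take up 12 × 90 = 1080 ≥ 784 − 28, so one day can sit at its floor of 28.
Achievable: one at 28 and the other 12 totalling 756, which fits since 12 × 28 ≤ 756 ≤ 12 × 90.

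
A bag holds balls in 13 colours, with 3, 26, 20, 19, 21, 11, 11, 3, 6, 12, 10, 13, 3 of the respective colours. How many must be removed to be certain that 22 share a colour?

In the worst case you take as many as possible of each colour without reaching 22: 3 + 21 + 20 + 19 + 21 + 11 + 11 + 3 + 6 + 12 + 10 + 13 + 3 = 153.
The next one must give 22 of some colour, so 153 + 1 = 154.

154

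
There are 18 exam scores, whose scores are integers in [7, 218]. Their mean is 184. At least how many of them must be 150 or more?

10

The total is 18 × 184 = 3312.
If only k of them are at least 150, the other 18 − k are at most 149, so the total is at most k·218 + (18 − k)·149.
This must reach 3312, so k·218 + (18 − k)·149 ≥ 3312, giving k ≥ 10.
Exactly 10 works: 10 values at 218 and 8 at 149 total 3372; lower one of the high values by 60 (still ≥ 150) to hit 3312.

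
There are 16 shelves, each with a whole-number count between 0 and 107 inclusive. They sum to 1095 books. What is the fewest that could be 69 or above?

Suppose at most 16 − j of them reach 69; then j values are ≤ 68 and the rest ≤ 107.
The total is then ≤ 68·j + 107·(16 − j) = 1712 − 39j. For this to be ≥ 1095 we need j ≤ 15, so at least 16 − 15 = 1 must reach 69.
Exactly 1 works: 1 value at 107 and 15 at 68 total 1127; lower one of the high values by 32 (still ≥ 69) to hit 1095.

1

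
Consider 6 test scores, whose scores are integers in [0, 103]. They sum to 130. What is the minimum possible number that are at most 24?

1

If only k of them are at most 24, the other 6 − k are at least 25, so the total is at least (6 − k)·25 + k·0.
This is ≤ 130, so (6 − k)·25 + 0k ≤ 130, which gives k ≥ 1.
Exactly 1 works: 1 value at 0 and 5 at 25 total 125; raise one of the low values by 5 (still ≤ 24) to hit 130.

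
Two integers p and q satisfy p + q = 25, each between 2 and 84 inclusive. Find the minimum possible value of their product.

For a fixed sum, pq is smallest when p and q are as far apart as possible.
At the endpoint p = 2, q = 25 − 2 = 23, so pq = 2 × 23 = 46.

46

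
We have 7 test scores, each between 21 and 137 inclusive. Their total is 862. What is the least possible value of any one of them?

Minimizing one value means maximizing the remaining 6.
The other 6 contribute at most 6 × 137 = 822, leaving at least 862 − 822 = 40.
Since 40 ≥ 21, this is achievable: one at 40 and 6 at 137.

40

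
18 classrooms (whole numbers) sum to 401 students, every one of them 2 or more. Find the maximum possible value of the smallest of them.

22

If every one of the 18 were at least 23, the total would be at least 18 × 23 = 414 > 401.
Equality holds with 13 values of 22 and 5 values of 23.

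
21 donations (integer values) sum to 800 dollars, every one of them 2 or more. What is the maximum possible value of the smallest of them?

If every one of the 21 were at least 39, the total would be at least 21 × 39 = 819 > 800.
Equality holds with 19 values of 38 and 2 values of 39.

38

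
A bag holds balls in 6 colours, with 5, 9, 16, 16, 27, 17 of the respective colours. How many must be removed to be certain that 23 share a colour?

In the worst case you take as many as possible of each colour without reaching 23: 5 + 9 + 16 + 16 + 22 + 17 = 85.
The next one must give 23 of some colour, so 85 + 1 = 86.

86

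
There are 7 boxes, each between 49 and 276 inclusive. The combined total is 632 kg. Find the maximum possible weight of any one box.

To make one box as large as possible, make the other 6 as small as possible.
The other 6 contribute at least 6 × 49 = 294, leaving at most 632 − 294 = 338.
But each box is capped at 276, so the maximum is 276.
Achievable: one at 276 and the other 6 totalling 356, which fits since 6 × 49 ≤ 356 ≤ 6 × 276.

276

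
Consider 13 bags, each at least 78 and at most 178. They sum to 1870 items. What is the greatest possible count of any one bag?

To make one bag as large as possible, make the other 12 as small as possible.
The other 12 contribute at least 12 × 78 = 936, leaving at most 1870 − 936 = 934.
But each bag is capped at 178, so the maximum is 178.
Achievable: one at 178 and the other 12 totalling 1692, which fits since 12 × 78 ≤ 1692 ≤ 12 × 178.

178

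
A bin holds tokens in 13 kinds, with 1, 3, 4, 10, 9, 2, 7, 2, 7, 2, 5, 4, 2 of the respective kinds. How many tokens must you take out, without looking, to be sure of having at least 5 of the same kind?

41

In the worst case you take as many as possible of each kind without reaching 5: 1 + 3 + 4 + 4 + 4 + 2 + 4 + 2 + 4 + 2 + 4 + 4 + 2 = 40.
The next one must give 5 of some kind, so 40 + 1 = 41.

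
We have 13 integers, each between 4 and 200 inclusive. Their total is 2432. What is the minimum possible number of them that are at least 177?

If only k of them are at least 177, the other 13 − k are at most 176, so the total is at most k·200 + (13 − k)·176.
This must reach 2432, so k·200 + (13 − k)·176 ≥ 2432, giving k ≥ 6.
Exactly 6 works: 6 values at 200 and 7 at 176 total 2432.

6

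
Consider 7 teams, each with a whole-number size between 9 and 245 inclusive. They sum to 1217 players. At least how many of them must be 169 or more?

Each value short of 169 is at most 168, costing at least 245 − 168 = 77 against the maximum total of 1715.
We can afford to lose at most 1715 − 1217 = 498, so at most ⌊498/77⌋ = 6 fall short, and at least 1 are ≥ 169.
Exactly 1 works: 1 value at 245 and 6 at 168 total 1253; lower one of the high values by 36 (still ≥ 169) to hit 1217.

1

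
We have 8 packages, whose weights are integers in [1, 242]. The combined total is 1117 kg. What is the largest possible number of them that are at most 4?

Suppose k of them are at most 4. Those contribute at most 4 each and the rest at most 242 each.
So the total is at most 4k + 242(8 − k) = 1936 − 238k. This must still be ≥ 1117, so k ≤ 3.
k = 3 is achieved by 3 values at 4 and 5 at 242, total 1222; lower one of the 242's by 105 (still > 4) to reach 1117.

3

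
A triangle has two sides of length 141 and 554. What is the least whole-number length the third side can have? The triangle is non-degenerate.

414

The third side must exceed |141 − 554| = 413.
The smallest integer above 413 is 414.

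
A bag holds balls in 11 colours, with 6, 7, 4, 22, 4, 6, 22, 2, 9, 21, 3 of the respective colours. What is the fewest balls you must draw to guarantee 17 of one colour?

90

In the worst case you take as many as possible of each colour without reaching 17: 6 + 7 + 4 + 16 + 4 + 6 + 16 + 2 + 9 + 16 + 3 = 89.
The next one must give 17 of some colour, so 89 + 1 = 90.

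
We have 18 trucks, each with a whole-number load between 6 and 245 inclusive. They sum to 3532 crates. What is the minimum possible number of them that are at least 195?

If only k of them are at least 195, the other 18 − k are at most 194, so the total is at most k·245 + (18 − k)·194.
This must reach 3532, so k·245 + (18 − k)·194 ≥ 3532, giving k ≥ 1.
Exactly 1 works: 1 value at 245 and 17 at 194 total 3543; lower one of the high values by 11 (still ≥ 195) to hit 3532.

1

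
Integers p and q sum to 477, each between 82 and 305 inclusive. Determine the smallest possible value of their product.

pq = p(477 − p) is concave in p, so over [172, 305] it is minimized at an endpoint.
At the endpoint p = 172, q = 477 − 172 = 305, so pq = 172 × 305 = 52460.

52460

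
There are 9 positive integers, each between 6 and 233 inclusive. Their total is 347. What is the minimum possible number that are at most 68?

Each value above 68 is at least 69, contributing at least 69 − 6 = 63 above the floor 6.
The sum exceeds the floor total 54 by 293, so at most ⌊293/63⌋ = 4 exceed 68, and at least 5 are ≤ 68.
Exactly 5 works: 5 values at 6 and 4 at 69 total 306; raise one of the low values by 41 (still ≤ 68) to hit 347.

5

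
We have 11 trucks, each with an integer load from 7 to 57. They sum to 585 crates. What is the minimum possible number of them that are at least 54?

If only k of them are at least 54, the other 11 − k are at most 53, so the total is at most k·57 + (11 − k)·53.
This must reach 585, so k·57 + (11 − k)·53 ≥ 585, giving k ≥ 1.
Exactly 1 works: 1 value at 57 and 10 at 53 total 587; lower one of the high values by 2 (still ≥ 54) to hit 585.

1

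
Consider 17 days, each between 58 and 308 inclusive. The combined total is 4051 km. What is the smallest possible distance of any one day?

58

Minimizing one value means maximizing the remaining 16.
The other 16 can take up 16 × 308 = 4928 ≥ 4051 − 58, so one day can sit at its floor of 58.
Achievable: one at 58 and the other 16 totalling 3993, which fits since 16 × 58 ≤ 3993 ≤ 16 × 308.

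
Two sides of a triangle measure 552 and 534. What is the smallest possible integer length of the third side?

The third side must exceed |552 − 534| = 18.
The smallest integer above 18 is 19.

19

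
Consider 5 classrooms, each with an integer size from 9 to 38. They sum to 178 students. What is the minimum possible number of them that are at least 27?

Each value short of 27 is at most 26, costing at least 38 − 26 = 12 against the maximum total of 190.
We can afford to lose at most 190 − 178 = 12, so at most ⌊12/12⌋ = 1 fall short, and at least 4 are ≥ 27.
Exactly 4 works: 4 values at 38 and 1 at 26 total 178.

4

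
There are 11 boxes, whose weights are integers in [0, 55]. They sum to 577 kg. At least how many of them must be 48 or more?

8

Suppose at most 11 − j of them reach 48; then j values are ≤ 47 and the rest ≤ 55.
The total is then ≤ 47·j + 55·(11 − j) = 605 − 8j. For this to be ≥ 577 we need j ≤ 3, so at least 11 − 3 = 8 must reach 48.
Exactly 8 works: 8 values at 55 and 3 at 47 total 581; lower one of the high values by 4 (still ≥ 48) to hit 577.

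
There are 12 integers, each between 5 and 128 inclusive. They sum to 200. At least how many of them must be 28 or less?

7

Each value above 28 is at least 29, contributing at least 29 − 5 = 24 above the floor 5.
The sum exceeds the floor total 60 by 140, so at most ⌊140/24⌋ = 5 exceed 28, and at least 7 are ≤ 28.
Exactly 7 works: 7 values at 5 and 5 at 29 total 180; raise one of the low values by 20 (still ≤ 28) to hit 200.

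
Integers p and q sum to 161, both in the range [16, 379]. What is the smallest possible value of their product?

2320

Since p + q is fixed, pushing one of them to its bound minimizes the product.
The extreme feasible split is p = 16, q = 145, giving pq = 2320.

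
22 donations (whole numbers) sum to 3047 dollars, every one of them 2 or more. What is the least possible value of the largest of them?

139

Some value must be at least ⌈3047/22⌉ = 139, since 22 × 138 = 3036 < 3047.
Taking 11 copies of 138 and 11 copies of 139 gives exactly 3047, so 139 is attained.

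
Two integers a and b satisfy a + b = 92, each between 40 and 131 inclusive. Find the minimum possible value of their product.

ab = a(92 − a) is concave in a, so over [40, 52] it is minimized at an endpoint.
The extreme feasible split is a = 40, b = 52, giving ab = 2080.

2080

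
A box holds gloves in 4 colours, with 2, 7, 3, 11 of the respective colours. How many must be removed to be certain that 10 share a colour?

In the worst case you take as many as possible of each colour without reaching 10: 2 + 7 + 3 + 9 = 21.
The next one must give 10 of some colour, so 21 + 1 = 22.

22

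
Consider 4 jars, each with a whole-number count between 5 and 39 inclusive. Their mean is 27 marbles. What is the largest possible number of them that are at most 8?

1

The total is 4 × 27 = 108.
Suppose k of them are at most 8. Those contribute at most 8 each and the rest at most 39 each.
So the total is at most 8k + 39(4 − k) = 156 − 31k. This must still be ≥ 108, so k ≤ 1.
k = 1 is achieved by 1 value at 8 and 3 at 39, total 125; lower one of the 39's by 17 (still > 8) to reach 108.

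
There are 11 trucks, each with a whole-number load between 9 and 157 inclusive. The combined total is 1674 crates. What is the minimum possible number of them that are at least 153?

1

If only k of them are at least 153, the other 11 − k are at most 152, so the total is at most k·157 + (11 − k)·152.
This must reach 1674, so k·157 + (11 − k)·152 ≥ 1674, giving k ≥ 1.
Exactly 1 works: 1 value at 157 and 10 at 152 total 1677; lower one of the high values by 3 (still ≥ 153) to hit 1674.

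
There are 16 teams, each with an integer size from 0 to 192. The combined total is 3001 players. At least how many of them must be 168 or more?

14

Each value short of 168 is at most 167, costing at least 192 − 167 = 25 against the maximum total of 3072.
We can afford to lose at most 3072 − 3001 = 71, so at most ⌊71/25⌋ = 2 fall short, and at least 14 are ≥ 168.
Exactly 14 works: 14 values at 192 and 2 at 167 total 3022; lower one of the high values by 21 (still ≥ 168) to hit 3001.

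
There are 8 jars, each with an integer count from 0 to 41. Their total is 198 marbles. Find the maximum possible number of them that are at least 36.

5

With k values at 36 or above and the rest at least 0, the sum is at least 0 + 36k.
Since the sum is 198, we need 36k ≤ 198, i.e. k ≤ 5.
k = 5 is achieved by 5 values at 36 and 3 at 0, total 180; add 18 to one value (staying below 36) to reach 198.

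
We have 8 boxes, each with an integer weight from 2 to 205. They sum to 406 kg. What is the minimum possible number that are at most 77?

3

Each value above 77 is at least 78, contributing at least 78 − 2 = 76 above the floor 2.
The sum exceeds the floor total 16 by 390, so at most ⌊390/76⌋ = 5 exceed 77, and at least 3 are ≤ 77.
Exactly 3 works: 3 values at 2 and 5 at 78 total 396; raise one of the low values by 10 (still ≤ 77) to hit 406.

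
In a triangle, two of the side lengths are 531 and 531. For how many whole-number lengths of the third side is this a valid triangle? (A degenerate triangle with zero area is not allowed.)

The triangle inequality gives |531 − 531| < c < 531 + 531, i.e. 0 < c < 1062.
So c can be any integer from 1 to 1061: 1061 values.

1061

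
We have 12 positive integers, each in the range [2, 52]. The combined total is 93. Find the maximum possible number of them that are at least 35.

Suppose k of them are at least 35. Those contribute at least 35 each and the other 12 − k at least 2 each.
So the total is at least 35k + 2(12 − k) = 24 + 33k. This must be ≤ 93, giving k ≤ 2.
k = 2 is achieved by 2 values at 35 and 10 at 2, total 90; add 3 to one value (staying below 35) to reach 93.

2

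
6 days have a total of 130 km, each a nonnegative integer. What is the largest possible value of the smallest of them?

21

The 6 values sum to 130, so their minimum is at most ⌊130/6⌋ = 21.
Equality holds with 2 values of 21 and 4 values of 22.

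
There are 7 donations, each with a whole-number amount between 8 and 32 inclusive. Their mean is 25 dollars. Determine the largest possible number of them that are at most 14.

2

The total is 7 × 25 = 175.
Suppose k of them are at most 14. Those contribute at most 14 each and the rest at most 32 each.
So the total is at most 14k + 32(7 − k) = 224 − 18k. This must still be ≥ 175, so k ≤ 2.
k = 2 is achieved by 2 values at 14 and 5 at 32, total 188; lower one of the 32's by 13 (still > 14) to reach 175.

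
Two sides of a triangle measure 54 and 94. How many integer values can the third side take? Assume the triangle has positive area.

The triangle inequality gives |54 − 94| < c < 54 + 94, i.e. 40 < c < 148.
So c can be any integer from 41 to 147: 107 values.

107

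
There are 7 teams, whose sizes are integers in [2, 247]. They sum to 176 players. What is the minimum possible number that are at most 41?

Each value above 41 is at least 42, contributing at least 42 − 2 = 40 above the floor 2.
The sum exceeds the floor total 14 by 162, so at most ⌊162/40⌋ = 4 exceed 41, and at least 3 are ≤ 41.
Exactly 3 works: 3 values at 2 and 4 at 42 total 174; raise one of the low values by 2 (still ≤ 41) to hit 176.

3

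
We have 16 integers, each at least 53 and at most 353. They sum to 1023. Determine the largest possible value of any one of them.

Maximizing one value means minimizing the remaining 15.
The other 15 contribute at least 15 × 53 = 795, leaving at most 1023 − 795 = 228.
Since 228 ≤ 353, this is achievable: one at 228 and 15 at 53.

228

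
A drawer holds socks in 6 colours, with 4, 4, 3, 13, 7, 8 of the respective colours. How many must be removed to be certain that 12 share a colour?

38

In the worst case you take as many as possible of each colour without reaching 12: 4 + 4 + 3 + 11 + 7 + 8 = 37.
The next one must give 12 of some colour, so 37 + 1 = 38.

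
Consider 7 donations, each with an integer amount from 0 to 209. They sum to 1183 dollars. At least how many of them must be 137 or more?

4

Each value short of 137 is at most 136, costing at least 209 − 136 = 73 against the maximum total of 1463.
We can afford to lose at most 1463 − 1183 = 280, so at most ⌊280/73⌋ = 3 fall short, and at least 4 are ≥ 137.
Exactly 4 works: 4 values at 209 and 3 at 136 total 1244; lower one of the high values by 61 (still ≥ 137) to hit 1183.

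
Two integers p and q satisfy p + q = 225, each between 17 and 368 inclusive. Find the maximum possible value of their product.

For a fixed sum, the product pq is largest when p and q are as close as possible.
Taking p = 112 and q = 113 (both in [17, 368]) gives pq = 12656.

12656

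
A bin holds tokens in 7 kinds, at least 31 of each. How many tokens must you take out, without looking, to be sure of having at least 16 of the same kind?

106

You could draw 15 of every kind without reaching 16 of any — 105 in all.
One more forces 16 of some kind, so 105 + 1 = 106.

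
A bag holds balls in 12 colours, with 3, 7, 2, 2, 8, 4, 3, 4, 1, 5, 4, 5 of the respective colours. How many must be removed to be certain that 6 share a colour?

In the worst case you take as many as possible of each colour without reaching 6: 3 + 5 + 2 + 2 + 5 + 4 + 3 + 4 + 1 + 5 + 4 + 5 = 43.
The next one must give 6 of some colour, so 43 + 1 = 44.

44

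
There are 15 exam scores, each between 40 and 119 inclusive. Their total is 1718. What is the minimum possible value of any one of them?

To make one score as small as possible, make the other 14 as large as possible.
The other 14 contribute at most 14 × 119 = 1666, leaving at least 1718 − 1666 = 52.
Since 52 ≥ 40, this is achievable: one at 52 and 14 at 119.

52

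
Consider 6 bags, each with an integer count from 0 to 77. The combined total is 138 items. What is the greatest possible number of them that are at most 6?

4

Suppose k of them are at most 6. Those contribute at most 6 each and the rest at most 77 each.
So the total is at most 6k + 77(6 − k) = 462 − 71k. This must still be ≥ 138, so k ≤ 4.
k = 4 is achieved by 4 values at 6 and 2 at 77, total 178; lower one of the 77's by 40 (still > 6) to reach 138.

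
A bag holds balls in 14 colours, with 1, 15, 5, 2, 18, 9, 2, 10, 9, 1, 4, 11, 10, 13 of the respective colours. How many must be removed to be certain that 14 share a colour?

In the worst case you take as many as possible of each colour without reaching 14: 1 + 13 + 5 + 2 + 13 + 9 + 2 + 10 + 9 + 1 + 4 + 11 + 10 + 13 = 103.
The next one must give 14 of some colour, so 103 + 1 = 104.

104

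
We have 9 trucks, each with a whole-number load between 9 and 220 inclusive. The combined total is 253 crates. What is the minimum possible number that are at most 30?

2

Let j be the number exceeding 30. Then the total is ≥ 31·j + 9·(9 − j) = 81 + 22j.
So 22j ≤ 172 and j ≤ 7; hence at least 9 − 7 = 2 are ≤ 30.
Exactly 2 works: 2 values at 9 and 7 at 31 total 235; raise one of the low values by 18 (still ≤ 30) to hit 253.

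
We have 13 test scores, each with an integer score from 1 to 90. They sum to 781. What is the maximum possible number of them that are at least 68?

With k values at 68 or above and the rest at least 1, the sum is at least 13 + 67k.
Since the sum is 781, we need 67k ≤ 768, i.e. k ≤ 11.
k = 11 is achieved by 11 values at 68 and 2 at 1, total 750; add 31 to one value (staying below 68) to reach 781.

11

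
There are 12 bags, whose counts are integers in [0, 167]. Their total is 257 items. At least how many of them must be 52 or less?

Each value above 52 is at least 53, contributing at least 53 − 0 = 53 above the floor 0.
The sum exceeds the floor total 0 by 257, so at most ⌊257/53⌋ = 4 exceed 52, and at least 8 are ≤ 52.
Exactly 8 works: 8 values at 0 and 4 at 53 total 212; raise one of the low values by 45 (still ≤ 52) to hit 257.

8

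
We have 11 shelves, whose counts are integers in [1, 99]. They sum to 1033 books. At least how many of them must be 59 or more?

10

Each value short of 59 is at most 58, costing at least 99 − 58 = 41 against the maximum total of 1089.
We can afford to lose at most 1089 − 1033 = 56, so at most ⌊56/41⌋ = 1 fall short, and at least 10 are ≥ 59.
Exactly 10 works: 10 values at 99 and 1 at 58 total 1048; lower one of the high values by 15 (still ≥ 59) to hit 1033.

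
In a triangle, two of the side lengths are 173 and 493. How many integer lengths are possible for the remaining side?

The triangle inequality gives |173 − 493| < c < 173 + 493, i.e. 320 < c < 666.
So c can be any integer from 321 to 665: 345 values.

345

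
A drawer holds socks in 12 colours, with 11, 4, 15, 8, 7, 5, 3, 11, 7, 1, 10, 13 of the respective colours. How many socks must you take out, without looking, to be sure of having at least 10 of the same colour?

81

In the worst case you take as many as possible of each colour without reaching 10: 9 + 4 + 9 + 8 + 7 + 5 + 3 + 9 + 7 + 1 + 9 + 9 = 80.
The next one must give 10 of some colour, so 80 + 1 = 81.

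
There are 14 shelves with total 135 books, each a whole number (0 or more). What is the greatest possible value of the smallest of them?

The 14 values sum to 135, so their minimum is at most ⌊135/14⌋ = 9.
Equality holds with 5 values of 9 and 9 values of 10.

9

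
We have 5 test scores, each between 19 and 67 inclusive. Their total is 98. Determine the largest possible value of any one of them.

22

Maximizing one value means minimizing the remaining 4.
The other 4 contribute at least 4 × 19 = 76, leaving at most 98 − 76 = 22.
Since 22 ≤ 67, this is achievable: one at 22 and 4 at 19.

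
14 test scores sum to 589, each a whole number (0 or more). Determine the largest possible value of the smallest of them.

42

The average is 589/14 < 43, so some value is ≤ 42.
Equality holds with 13 values of 42 and 1 value of 43.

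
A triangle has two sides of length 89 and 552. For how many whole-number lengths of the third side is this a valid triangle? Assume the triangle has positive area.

The triangle inequality gives |89 − 552| < c < 89 + 552, i.e. 463 < c < 641.
So c can be any integer from 464 to 640: 177 values.

177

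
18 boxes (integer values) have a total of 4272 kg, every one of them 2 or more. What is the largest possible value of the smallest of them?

The 18 values sum to 4272, so their minimum is at most ⌊4272/18⌋ = 237.
Taking 12 copies of 237 and 6 copies of 238 gives exactly 4272, so 237 is attained.

237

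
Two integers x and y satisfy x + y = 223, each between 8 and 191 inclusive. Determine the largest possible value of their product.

xy = x(223 − x) is maximized when x is as near 223/2 as the bounds allow.
Taking x = 111 and y = 112 (both in [8, 191]) gives xy = 12432.

12432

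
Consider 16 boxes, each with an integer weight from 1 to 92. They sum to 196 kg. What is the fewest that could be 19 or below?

7

Let j be the number exceeding 19. Then the total is ≥ 20·j + 1·(16 − j) = 16 + 19j.
So 19j ≤ 180 and j ≤ 9; hence at least 16 − 9 = 7 are ≤ 19.
Exactly 7 works: 7 values at 1 and 9 at 20 total 187; raise one of the low values by 9 (still ≤ 19) to hit 196.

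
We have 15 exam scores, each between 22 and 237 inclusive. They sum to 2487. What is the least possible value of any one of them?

Minimizing one value means maximizing the remaining 14.
The other 14 can take up 14 × 237 = 3318 ≥ 2487 − 22, so one score can sit at its floor of 22.
Achievable: one at 22 and the other 14 totalling 2465, which fits since 14 × 22 ≤ 2465 ≤ 14 × 237.

22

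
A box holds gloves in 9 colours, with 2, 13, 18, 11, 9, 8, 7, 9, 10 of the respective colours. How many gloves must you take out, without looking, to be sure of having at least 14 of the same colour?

83

In the worst case you take as many as possible of each colour without reaching 14: 2 + 13 + 13 + 11 + 9 + 8 + 7 + 9 + 10 = 82.
The next one must give 14 of some colour, so 82 + 1 = 83.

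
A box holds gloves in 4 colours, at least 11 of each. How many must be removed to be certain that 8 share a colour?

29

You could draw 7 of every colour without reaching 8 of any — 28 in all.
One more forces 8 of some colour, so 28 + 1 = 29.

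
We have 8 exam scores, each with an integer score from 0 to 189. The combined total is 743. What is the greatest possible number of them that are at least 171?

4

With k values at 171 or above and the rest at least 0, the sum is at least 0 + 171k.
Since the sum is 743, we need 171k ≤ 743, i.e. k ≤ 4.
k = 4 is achieved by 4 values at 171 and 4 at 0, total 684; add 59 to one value (staying below 171) to reach 743.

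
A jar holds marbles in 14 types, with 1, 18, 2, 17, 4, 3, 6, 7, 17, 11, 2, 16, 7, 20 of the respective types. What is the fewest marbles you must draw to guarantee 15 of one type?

In the worst case you take as many as possible of each type without reaching 15: 1 + 14 + 2 + 14 + 4 + 3 + 6 + 7 + 14 + 11 + 2 + 14 + 7 + 14 = 113.
The next one must give 15 of some type, so 113 + 1 = 114.

114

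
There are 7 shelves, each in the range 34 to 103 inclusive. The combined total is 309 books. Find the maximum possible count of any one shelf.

103

Maximizing one value means minimizing the remaining 6.
The other 6 contribute at least 6 × 34 = 204, leaving at most 309 − 204 = 105.
But each shelf is capped at 103, so the maximum is 103.
Achievable: one at 103 and the other 6 totalling 206, which fits since 6 × 34 ≤ 206 ≤ 6 × 103.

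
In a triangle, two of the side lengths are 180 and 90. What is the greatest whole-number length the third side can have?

The third side must be less than 180 + 90 = 270.
The largest integer below 270 is 269.

269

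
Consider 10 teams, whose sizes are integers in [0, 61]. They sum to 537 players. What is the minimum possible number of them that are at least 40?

7

If only k of them are at least 40, the other 10 − k are at most 39, so the total is at most k·61 + (10 − k)·39.
This must reach 537, so k·61 + (10 − k)·39 ≥ 537, giving k ≥ 7.
Exactly 7 works: 7 values at 61 and 3 at 39 total 544; lower one of the high values by 7 (still ≥ 40) to hit 537.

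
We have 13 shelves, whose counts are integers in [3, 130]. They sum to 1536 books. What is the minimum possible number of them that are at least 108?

Suppose at most 13 − j of them reach 108; then j values are ≤ 107 and the rest ≤ 130.
The total is then ≤ 107·j + 130·(13 − j) = 1690 − 23j. For this to be ≥ 1536 we need j ≤ 6, so at least 13 − 6 = 7 must reach 108.
Exactly 7 works: 7 values at 130 and 6 at 107 total 1552; lower one of the high values by 16 (still ≥ 108) to hit 1536.

7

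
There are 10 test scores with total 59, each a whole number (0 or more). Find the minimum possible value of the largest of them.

If every one of the 10 were at most 5, the total would be at most 10 × 5 = 50 < 59.
Taking 1 copy of 5 and 9 copies of 6 gives exactly 59, so 6 is attained.

6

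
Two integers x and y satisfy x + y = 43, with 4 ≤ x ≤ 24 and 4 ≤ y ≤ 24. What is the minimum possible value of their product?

xy = x(43 − x) is concave in x, so over [19, 24] it is minimized at an endpoint.
The extreme feasible split is x = 19, y = 24, giving xy = 456.

456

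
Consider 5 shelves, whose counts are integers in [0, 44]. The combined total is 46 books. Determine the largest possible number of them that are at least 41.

1

Suppose k of them are at least 41. Those contribute at least 41 each and the other 5 − k at least 0 each.
So the total is at least 41k + 0(5 − k) = 0 + 41k. This must be ≤ 46, giving k ≤ 1.
k = 1 is achieved by 1 value at 41 and 4 at 0, total 41; add 5 to one value (staying below 41) to reach 46.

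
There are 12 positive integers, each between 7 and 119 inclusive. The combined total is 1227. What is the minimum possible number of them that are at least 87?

Suppose at most 12 − j of them reach 87; then j values are ≤ 86 and the rest ≤ 119.
The total is then ≤ 86·j + 119·(12 − j) = 1428 − 33j. For this to be ≥ 1227 we need j ≤ 6, so at least 12 − 6 = 6 must reach 87.
Exactly 6 works: 6 values at 119 and 6 at 86 total 1230; lower one of the high values by 3 (still ≥ 87) to hit 1227.

6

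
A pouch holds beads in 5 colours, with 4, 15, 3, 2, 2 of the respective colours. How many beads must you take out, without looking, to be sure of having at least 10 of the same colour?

In the worst case you take as many as possible of each colour without reaching 10: 4 + 9 + 3 + 2 + 2 = 20.
The next one must give 10 of some colour, so 20 + 1 = 21.

21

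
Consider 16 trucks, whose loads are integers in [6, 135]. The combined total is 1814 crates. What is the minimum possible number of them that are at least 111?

If only k of them are at least 111, the other 16 − k are at most 110, so the total is at most k·135 + (16 − k)·110.
This must reach 1814, so k·135 + (16 − k)·110 ≥ 1814, giving k ≥ 3.
Exactly 3 works: 3 values at 135 and 13 at 110 total 1835; lower one of the high values by 21 (still ≥ 111) to hit 1814.

3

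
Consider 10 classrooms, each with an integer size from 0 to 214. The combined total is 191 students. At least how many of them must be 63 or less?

If only k of them are at most 63, the other 10 − k are at least 64, so the total is at least (10 − k)·64 + k·0.
This is ≤ 191, so (10 − k)·64 + 0k ≤ 191, which gives k ≥ 8.
Exactly 8 works: 8 values at 0 and 2 at 64 total 128; raise one of the low values by 63 (still ≤ 63) to hit 191.

8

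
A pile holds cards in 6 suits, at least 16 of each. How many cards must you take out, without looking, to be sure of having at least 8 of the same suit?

You could draw 7 of every suit without reaching 8 of any — 42 in all.
One more forces 8 of some suit, so 42 + 1 = 43.

43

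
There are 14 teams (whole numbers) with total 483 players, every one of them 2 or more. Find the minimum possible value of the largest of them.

35

The 14 values sum to 483, so their maximum is at least ⌈483/14⌉ = 35.
Taking 7 copies of 34 and 7 copies of 35 gives exactly 483, so 35 is attained.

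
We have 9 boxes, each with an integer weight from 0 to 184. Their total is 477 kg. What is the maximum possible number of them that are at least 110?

4

Suppose k of them are at least 110. Those contribute at least 110 each and the other 9 − k at least 0 each.
So the total is at least 110k + 0(9 − k) = 0 + 110k. This must be ≤ 477, giving k ≤ 4.
k = 4 is achieved by 4 values at 110 and 5 at 0, total 440; add 37 to one value (staying below 110) to reach 477.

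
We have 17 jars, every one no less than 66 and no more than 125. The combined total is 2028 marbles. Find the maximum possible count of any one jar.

125

To make one jar as large as possible, make the other 16 as small as possible.
The other 16 contribute at least 16 × 66 = 1056, leaving at most 2028 − 1056 = 972.
But each jar is capped at 125, so the maximum is 125.
Achievable: one at 125 and the other 16 totalling 1903, which fits since 16 × 66 ≤ 1903 ≤ 16 × 125.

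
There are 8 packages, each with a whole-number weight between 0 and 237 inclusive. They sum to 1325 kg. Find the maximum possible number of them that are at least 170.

7

Suppose k of them are at least 170. Those contribute at least 170 each and the other 8 − k at least 0 each.
So the total is at least 170k + 0(8 − k) = 0 + 170k. This must be ≤ 1325, giving k ≤ 7.
k = 7 is achieved by 7 values at 170 and 1 at 0, total 1190; add 135 to one value (staying below 170) to reach 1325.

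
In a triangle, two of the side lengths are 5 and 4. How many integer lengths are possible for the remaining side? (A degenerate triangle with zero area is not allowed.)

7

The triangle inequality gives |5 − 4| < c < 5 + 4, i.e. 1 < c < 9.
So c can be any integer from 2 to 8: 7 values.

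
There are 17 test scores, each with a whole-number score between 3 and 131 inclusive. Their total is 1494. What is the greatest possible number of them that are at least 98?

Suppose k of them are at least 98. Those contribute at least 98 each and the other 17 − k at least 3 each.
So the total is at least 98k + 3(17 − k) = 51 + 95k. This must be ≤ 1494, giving k ≤ 15.
k = 15 is achieved by 15 values at 98 and 2 at 3, total 1476; add 18 to one value (staying below 98) to reach 1494.

15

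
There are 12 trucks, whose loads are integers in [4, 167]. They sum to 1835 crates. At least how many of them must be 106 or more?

If only k of them are at least 106, the other 12 − k are at most 105, so the total is at most k·167 + (12 − k)·105.
This must reach 1835, so k·167 + (12 − k)·105 ≥ 1835, giving k ≥ 10.
Exactly 10 works: 10 values at 167 and 2 at 105 total 1880; lower one of the high values by 45 (still ≥ 106) to hit 1835.

10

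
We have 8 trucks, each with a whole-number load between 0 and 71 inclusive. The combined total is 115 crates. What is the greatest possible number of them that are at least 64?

Suppose k of them are at least 64. Those contribute at least 64 each and the other 8 − k at least 0 each.
So the total is at least 64k + 0(8 − k) = 0 + 64k. This must be ≤ 115, giving k ≤ 1.
k = 1 is achieved by 1 value at 64 and 7 at 0, total 64; add 51 to one value (staying below 64) to reach 115.

1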